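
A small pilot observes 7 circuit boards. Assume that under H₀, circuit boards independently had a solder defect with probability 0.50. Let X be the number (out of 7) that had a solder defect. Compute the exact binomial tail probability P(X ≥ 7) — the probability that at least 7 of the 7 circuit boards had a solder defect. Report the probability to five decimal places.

P = 0.00781

X is binomial with n = 7 and p = 0.50.
P(X ≥ 7) = C(7,7)·0.50^7·0.50^0.
= 0.007812 = 0.00781.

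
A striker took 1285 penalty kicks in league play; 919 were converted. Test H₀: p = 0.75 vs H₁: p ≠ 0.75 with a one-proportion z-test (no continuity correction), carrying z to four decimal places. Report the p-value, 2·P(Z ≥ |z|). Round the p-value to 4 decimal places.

p-value = 0.0039

Sample proportion p̂ = 919/1285 = 0.71518.
SE₀ = √(0.75·0.25/1285) = 0.012080.
z = (p̂ − p₀)/SE = (919/1285 − 0.75)/0.012080 ≈ -2.8830.
From the standard normal, 2·P(Z ≥ |z|) = 0.0039.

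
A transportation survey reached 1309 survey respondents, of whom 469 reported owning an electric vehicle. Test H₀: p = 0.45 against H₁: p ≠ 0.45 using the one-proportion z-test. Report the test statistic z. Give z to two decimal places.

z = -6.67

The sample proportion is 469/1309 = 0.35829.
SE₀ = √(0.45·0.55/1309) = 0.013750.
z = (0.35829 − 0.45)/0.013750 = -0.09171/0.013750 = -6.67.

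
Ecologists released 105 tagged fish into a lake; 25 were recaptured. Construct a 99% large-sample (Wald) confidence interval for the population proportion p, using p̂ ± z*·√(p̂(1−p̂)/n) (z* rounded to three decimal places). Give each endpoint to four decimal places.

(0.1310, 0.3452)

Sample proportion p̂ = 25/105 = 0.23810.
SE(p̂) = √(0.23810·0.76190/105) = 0.041565.
The 99% critical value is z* = 2.576.
Margin = 2.576·0.041565 = 0.10707.
So the interval runs from 0.1310 to 0.3452.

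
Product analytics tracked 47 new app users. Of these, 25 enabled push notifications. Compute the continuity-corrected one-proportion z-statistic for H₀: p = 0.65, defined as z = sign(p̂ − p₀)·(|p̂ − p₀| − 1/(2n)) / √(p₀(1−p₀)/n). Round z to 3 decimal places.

z = -1.544

p̂ = 25/47 = 0.53191. p̂ − p₀ = -0.118085.
1/(2n) = 0.010638.
Corrected numerator: |-0.118085| − 0.010638 = 0.107447.
Null standard error: √(0.65·0.35/47) = √0.004840426 = 0.069573.
z = (−)0.107447/0.069573 = -1.544.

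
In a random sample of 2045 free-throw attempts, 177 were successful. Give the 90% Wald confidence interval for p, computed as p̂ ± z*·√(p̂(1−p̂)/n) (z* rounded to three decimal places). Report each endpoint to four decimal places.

(0.0763, 0.0968)

Sample proportion p̂ = 177/2045 = 0.08655.
SE(p̂) = √(0.08655·0.91345/2045) = 0.006218.
z* = 1.645 at the 90% level.
Margin = 1.645·0.006218 = 0.01023.
CI: 0.08655 ± 0.01023 = (0.0763, 0.0968).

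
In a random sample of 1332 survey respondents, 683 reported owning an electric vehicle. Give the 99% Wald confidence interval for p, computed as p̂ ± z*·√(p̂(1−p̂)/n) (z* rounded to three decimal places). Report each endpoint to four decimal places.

(0.4775, 0.5480)

With x = 683 successes in n = 1332, p̂ = 0.51276.
Standard error of p̂: √(0.249837/1332) = √0.000187565 = 0.013695.
z* = 2.576 at the 99% level.
Margin = 2.576·0.013695 = 0.03528.
Interval: 0.51276 ± 0.03528 → (0.4775, 0.5480).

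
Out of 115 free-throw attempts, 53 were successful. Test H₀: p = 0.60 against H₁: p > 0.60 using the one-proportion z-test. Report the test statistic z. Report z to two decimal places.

z = -3.05

p̂ = 53/115 = 0.46087.
Null standard error: √(0.60·0.40/115) = √0.002086957 = 0.045683.
Test statistic: z = -0.13913/0.045683 = -3.05.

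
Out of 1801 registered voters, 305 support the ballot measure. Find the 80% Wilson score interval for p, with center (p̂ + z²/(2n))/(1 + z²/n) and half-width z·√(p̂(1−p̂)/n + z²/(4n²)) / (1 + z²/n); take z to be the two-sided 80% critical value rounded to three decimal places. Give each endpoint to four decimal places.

p̂ = 305/1801 = 0.16935; z = 1.282, so z² = 1.643524.
Denominator 1 + z²/n = 1 + 1.643524/1801 = 1.000913.
Center = (0.16935 + 0.000456)/1.000913 = 0.16965.
Radicand: p̂(1−p̂)/n + z²/(4n²) = 0.000078107 + 0.000000127 = 0.000078234.
Half-width = 1.282·√0.000078234/1.000913 = 0.01133.
CI: 0.16965 ± 0.01133 = (0.1583, 0.1810).

(0.1583, 0.1810)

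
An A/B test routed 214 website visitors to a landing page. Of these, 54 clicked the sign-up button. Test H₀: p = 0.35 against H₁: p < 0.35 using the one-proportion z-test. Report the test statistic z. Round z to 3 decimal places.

z = -2.995

p̂ = 54/214 = 0.25234.
SE₀ = √(0.35·0.65/214) = 0.032605.
z = (0.25234 − 0.35)/0.032605 = -0.09766/0.032605 = -2.995.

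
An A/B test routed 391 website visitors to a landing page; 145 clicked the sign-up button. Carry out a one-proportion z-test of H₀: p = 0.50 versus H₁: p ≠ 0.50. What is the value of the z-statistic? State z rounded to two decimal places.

p̂ = 145/391 = 0.37084.
Null standard error: √(0.50·0.50/391) = √0.000639386 = 0.025286.
z = (0.37084 − 0.50)/0.025286 = -0.12916/0.025286 = -5.11.

z = -5.11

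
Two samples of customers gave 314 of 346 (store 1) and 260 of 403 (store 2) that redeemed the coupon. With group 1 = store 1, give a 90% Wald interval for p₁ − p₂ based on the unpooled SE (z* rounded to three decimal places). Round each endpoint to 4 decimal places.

p̂₁ = 314/346 = 0.90751, p̂₂ = 260/403 = 0.64516; p̂₁ − p̂₂ = 0.26235.
Unpooled SE = √(p̂₁(1−p̂₁)/n₁ + p̂₂(1−p̂₂)/n₂) = √(0.000242578 + 0.000568060) = 0.028472.
For 90% confidence, z* = 1.645. Margin = 1.645·0.028472 = 0.04684.
CI: 0.26235 ± 0.04684 = (0.2155, 0.3092).

(0.2155, 0.3092)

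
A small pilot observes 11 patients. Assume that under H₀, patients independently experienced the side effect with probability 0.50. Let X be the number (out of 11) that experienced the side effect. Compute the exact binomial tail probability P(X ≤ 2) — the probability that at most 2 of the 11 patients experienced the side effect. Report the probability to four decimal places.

X ~ Binomial(n=11, p=0.50).
P(X ≤ 2) = C(11,0)·0.50^0·0.50^11 + C(11,1)·0.50^1·0.50^10 + C(11,2)·0.50^2·0.50^9.
= 0.000488 + 0.005371 + 0.026855 = 0.0327.

P = 0.0327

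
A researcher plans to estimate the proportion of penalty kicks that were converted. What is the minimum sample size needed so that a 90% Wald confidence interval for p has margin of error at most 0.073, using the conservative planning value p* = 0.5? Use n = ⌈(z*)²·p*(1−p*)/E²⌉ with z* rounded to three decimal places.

z* = 1.645 at the 90% level.
p*(1−p*) = 0.50·0.50 = 0.2500.
(z*)²·p*(1−p*)/E² = 2.706025·0.2500/0.005329 = 126.948.
Rounding up, n = 127.

n = 127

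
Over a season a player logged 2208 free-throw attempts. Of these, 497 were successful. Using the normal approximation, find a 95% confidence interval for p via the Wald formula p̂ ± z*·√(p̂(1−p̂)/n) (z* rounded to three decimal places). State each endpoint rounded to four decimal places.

With x = 497 successes in n = 2208, p̂ = 0.22509.
Standard error of p̂: √(0.174425/2208) = √0.000078997 = 0.008888.
The 95% critical value is z* = 1.960.
Margin = 1.960·0.008888 = 0.01742.
So the interval runs from 0.2077 to 0.2425.

(0.2077, 0.2425)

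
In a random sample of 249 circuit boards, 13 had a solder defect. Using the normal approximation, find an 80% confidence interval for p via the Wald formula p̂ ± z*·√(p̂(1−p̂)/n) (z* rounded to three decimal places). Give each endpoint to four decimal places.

(0.0341, 0.0703)

With x = 13 successes in n = 249, p̂ = 0.05221.
SE(p̂) = √(0.05221·0.94779/249) = 0.014097.
z* = 1.282 at the 80% level.
Margin = 1.282·0.014097 = 0.01807.
CI: 0.05221 ± 0.01807 = (0.0341, 0.0703).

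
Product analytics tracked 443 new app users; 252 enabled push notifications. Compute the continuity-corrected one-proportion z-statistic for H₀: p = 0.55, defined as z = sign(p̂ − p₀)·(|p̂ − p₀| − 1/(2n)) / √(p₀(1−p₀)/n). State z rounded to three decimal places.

z = 0.750

The sample proportion is 252/443 = 0.56885. p̂ − p₀ = 0.018849.
Continuity correction 1/(2n) = 1/886 = 0.001129.
Corrected numerator: |0.018849| − 0.001129 = 0.017720.
Null standard error: √(0.55·0.45/443) = √0.000558691 = 0.023637.
z = +0.017720/0.023637 = 0.750.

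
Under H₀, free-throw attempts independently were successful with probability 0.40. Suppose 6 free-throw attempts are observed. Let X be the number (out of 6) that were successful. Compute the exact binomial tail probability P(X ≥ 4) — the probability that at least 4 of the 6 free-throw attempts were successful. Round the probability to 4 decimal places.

X is binomial with n = 6 and p = 0.40.
P(X ≥ 4) = C(6,4)·0.40^4·0.60^2 + C(6,5)·0.40^5·0.60^1 + C(6,6)·0.40^6·0.60^0.
= 0.138240 + 0.036864 + 0.004096 = 0.1792.

P = 0.1792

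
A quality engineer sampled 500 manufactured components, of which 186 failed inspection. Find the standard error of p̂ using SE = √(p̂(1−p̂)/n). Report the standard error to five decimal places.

SE = 0.02162

The sample proportion is 186/500 = 0.37200.
p̂(1−p̂) = 0.37200·0.62800 = 0.233616.
Dividing by n and taking the root: √0.000467232 = 0.02162.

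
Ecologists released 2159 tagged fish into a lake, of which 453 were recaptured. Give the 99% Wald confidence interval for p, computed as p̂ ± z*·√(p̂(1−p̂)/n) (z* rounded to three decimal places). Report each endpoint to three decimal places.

The sample proportion is 453/2159 = 0.20982.
SE(p̂) = √(0.20982·0.79018/2159) = 0.008763.
For 99% confidence, z* = 2.576.
Margin of error: 2.576 × 0.008763 = 0.02257.
So the interval runs from 0.187 to 0.232.

(0.187, 0.232)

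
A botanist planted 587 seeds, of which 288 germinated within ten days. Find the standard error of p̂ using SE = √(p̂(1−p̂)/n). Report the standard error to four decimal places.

SE = 0.0206

Sample proportion p̂ = 288/587 = 0.49063.
p̂(1−p̂) = 0.49063·0.50937 = 0.249912.
SE = √(0.249912/587) = √0.000425744 = 0.0206.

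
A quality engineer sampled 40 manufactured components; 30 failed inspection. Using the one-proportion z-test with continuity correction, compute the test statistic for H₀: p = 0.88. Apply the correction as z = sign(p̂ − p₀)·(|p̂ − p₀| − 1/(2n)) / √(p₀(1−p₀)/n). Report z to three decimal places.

z = -2.287

The sample proportion is 30/40 = 0.75000. p̂ − p₀ = -0.130000.
1/(2n) = 0.012500.
Corrected numerator: |-0.130000| − 0.012500 = 0.117500.
Under H₀, SE = √(p₀(1−p₀)/n) = √(0.88·0.12/40) = √0.002640000 = 0.051381.
z = (−)0.117500/0.051381 = -2.287.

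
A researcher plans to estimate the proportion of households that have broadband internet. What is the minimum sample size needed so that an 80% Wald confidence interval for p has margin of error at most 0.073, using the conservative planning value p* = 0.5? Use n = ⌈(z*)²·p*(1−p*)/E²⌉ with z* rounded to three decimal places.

n = 78

The 80% critical value is z* = 1.282.
p*(1−p*) = 0.50·0.50 = 0.2500.
(z*)²·p*(1−p*)/E² = 1.643524·0.2500/0.005329 = 77.103.
⌈77.103⌉ = 78.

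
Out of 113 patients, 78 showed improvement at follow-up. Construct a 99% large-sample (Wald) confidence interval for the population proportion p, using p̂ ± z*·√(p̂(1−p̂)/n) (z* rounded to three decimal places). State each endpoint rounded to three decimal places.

(0.578, 0.802)

With x = 78 successes in n = 113, p̂ = 0.69027.
SE(p̂) = √(0.69027·0.30973/113) = 0.043497.
z* = 2.576 at the 99% level.
Margin = 2.576·0.043497 = 0.11205.
Interval: 0.69027 ± 0.11205 → (0.578, 0.802).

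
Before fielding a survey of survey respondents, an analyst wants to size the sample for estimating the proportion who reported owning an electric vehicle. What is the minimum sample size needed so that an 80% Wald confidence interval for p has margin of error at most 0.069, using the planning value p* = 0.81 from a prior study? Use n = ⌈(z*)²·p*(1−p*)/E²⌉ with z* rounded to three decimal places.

n = 54

For 80% confidence, z* = 1.282.
p*(1−p*) = 0.1539.
(z*)²·p*(1−p*)/E² = 1.643524·0.1539/0.004761 = 53.127.
⌈53.127⌉ = 54.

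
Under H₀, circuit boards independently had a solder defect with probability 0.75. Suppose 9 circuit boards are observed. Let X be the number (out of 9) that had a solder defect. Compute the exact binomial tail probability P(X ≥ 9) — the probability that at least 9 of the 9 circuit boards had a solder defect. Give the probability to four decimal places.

P = 0.0751

X is binomial with n = 9 and p = 0.75.
P(X ≥ 9) = C(9,9)·0.75^9·0.25^0.
= 0.075085 = 0.0751.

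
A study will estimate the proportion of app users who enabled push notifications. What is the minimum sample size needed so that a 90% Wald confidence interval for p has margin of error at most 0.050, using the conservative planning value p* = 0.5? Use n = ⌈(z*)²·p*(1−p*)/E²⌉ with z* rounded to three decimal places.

n = 271

For 90% confidence, z* = 1.645.
p*(1−p*) = 0.2500.
Required n before rounding: 2.706025 × 0.2500 / 0.050² = 270.602.
⌈270.602⌉ = 271.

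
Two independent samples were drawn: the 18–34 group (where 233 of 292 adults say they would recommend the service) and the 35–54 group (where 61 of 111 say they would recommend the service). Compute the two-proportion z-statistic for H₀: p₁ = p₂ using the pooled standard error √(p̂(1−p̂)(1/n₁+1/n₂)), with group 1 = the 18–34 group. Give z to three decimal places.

z = 5.015

p̂₁ = 233/292 = 0.79795, p̂₂ = 61/111 = 0.54955.
Pooled p̂ = (233+61)/(292+111) = 294/403 = 0.72953.
Pooled SE = √[0.1973167·0.01243367] ≈ 0.049531.
z = 0.24840/0.049531 = 5.015.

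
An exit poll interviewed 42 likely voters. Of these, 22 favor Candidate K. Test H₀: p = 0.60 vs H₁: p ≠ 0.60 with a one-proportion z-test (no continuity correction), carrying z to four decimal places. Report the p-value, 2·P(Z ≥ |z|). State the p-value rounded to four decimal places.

p-value = 0.3135

p̂ = 22/42 = 0.52381.
Under H₀, SE = √(p₀(1−p₀)/n) = √(0.60·0.40/42) = √0.005714286 = 0.075593.
Test statistic (full precision, shown to 4 dp): z = (22/42 − 0.60)/SE₀ ≈ -1.0079.
p-value = 2·P(Z ≥ |z|) with z = -1.0079 → 0.3135.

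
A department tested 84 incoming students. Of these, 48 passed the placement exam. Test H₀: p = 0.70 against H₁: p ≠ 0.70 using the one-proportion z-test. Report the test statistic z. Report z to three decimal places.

With x = 48 successes in n = 84, p̂ = 0.57143.
Null standard error: √(0.70·0.30/84) = √0.002500000 = 0.050000.
z = (p̂ − p₀)/SE = (0.57143 − 0.70)/0.050000 = -2.571.

z = -2.571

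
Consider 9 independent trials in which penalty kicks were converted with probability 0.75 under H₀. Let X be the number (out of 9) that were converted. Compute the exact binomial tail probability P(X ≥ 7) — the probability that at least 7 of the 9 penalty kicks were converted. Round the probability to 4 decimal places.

P = 0.6007

X is binomial with n = 9 and p = 0.75.
P(X ≥ 7) = C(9,7)·0.75^7·0.25^2 + C(9,8)·0.75^8·0.25^1 + C(9,9)·0.75^9·0.25^0.
= 0.300339 + 0.225254 + 0.075085 = 0.6007.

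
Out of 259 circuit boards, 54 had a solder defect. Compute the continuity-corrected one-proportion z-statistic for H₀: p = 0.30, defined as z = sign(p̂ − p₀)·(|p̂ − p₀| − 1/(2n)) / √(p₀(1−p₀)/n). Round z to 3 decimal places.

z = -3.146

The sample proportion is 54/259 = 0.20849. p̂ − p₀ = -0.091506.
1/(2n) = 0.001931.
Corrected numerator: |-0.091506| − 0.001931 = 0.089575.
SE₀ = √(0.30·0.70/259) = 0.028475.
z = (−)0.089575/0.028475 = -3.146.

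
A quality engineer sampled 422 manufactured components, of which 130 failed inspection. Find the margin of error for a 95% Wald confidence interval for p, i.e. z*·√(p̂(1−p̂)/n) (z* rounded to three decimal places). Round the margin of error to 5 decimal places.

With x = 130 successes in n = 422, p̂ = 0.30806.
SE(p̂) = √(0.30806·0.69194/422) = 0.022475.
The 95% critical value is z* = 1.960.
So ME = 0.04405.

ME = 0.04405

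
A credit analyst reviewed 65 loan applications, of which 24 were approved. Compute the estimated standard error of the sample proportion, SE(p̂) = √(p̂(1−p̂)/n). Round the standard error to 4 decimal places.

Sample proportion p̂ = 24/65 = 0.36923.
p̂(1−p̂) = 0.36923·0.63077 = 0.232899.
Dividing by n and taking the root: √0.003583062 = 0.0599.

SE = 0.0599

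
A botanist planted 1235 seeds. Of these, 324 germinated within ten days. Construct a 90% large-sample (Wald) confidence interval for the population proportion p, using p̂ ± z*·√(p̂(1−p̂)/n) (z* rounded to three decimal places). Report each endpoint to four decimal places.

(0.2418, 0.2829)

With x = 324 successes in n = 1235, p̂ = 0.26235.
SE = √(p̂(1−p̂)/n) = √(0.193522/1235) = 0.012518.
For 90% confidence, z* = 1.645.
Margin of error: 1.645 × 0.012518 = 0.02059.
CI: 0.26235 ± 0.02059 = (0.2418, 0.2829).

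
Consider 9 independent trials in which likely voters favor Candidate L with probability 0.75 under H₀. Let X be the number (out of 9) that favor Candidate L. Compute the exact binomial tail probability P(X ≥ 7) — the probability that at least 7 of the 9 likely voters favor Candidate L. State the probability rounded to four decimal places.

X ~ Binomial(n=9, p=0.75).
P(X ≥ 7) = C(9,7)·0.75^7·0.25^2 + C(9,8)·0.75^8·0.25^1 + C(9,9)·0.75^9·0.25^0.
= 0.300339 + 0.225254 + 0.075085 = 0.6007.

P = 0.6007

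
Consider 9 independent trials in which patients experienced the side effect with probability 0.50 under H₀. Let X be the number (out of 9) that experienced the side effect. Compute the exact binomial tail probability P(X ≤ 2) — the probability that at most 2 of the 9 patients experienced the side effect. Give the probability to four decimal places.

X ~ Binomial(n=9, p=0.50).
P(X ≤ 2) = C(9,0)·0.50^0·0.50^9 + C(9,1)·0.50^1·0.50^8 + C(9,2)·0.50^2·0.50^7.
= 0.001953 + 0.017578 + 0.070312 = 0.0898.

P = 0.0898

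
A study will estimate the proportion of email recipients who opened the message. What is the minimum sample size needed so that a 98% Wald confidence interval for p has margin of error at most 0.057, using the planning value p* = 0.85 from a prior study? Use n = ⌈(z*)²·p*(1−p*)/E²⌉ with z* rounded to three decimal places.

n = 213

For 98% confidence, z* = 2.326.
p*(1−p*) = 0.1275.
(z*)²·p*(1−p*)/E² = 5.410276·0.1275/0.003249 = 212.315.
⌈212.315⌉ = 213.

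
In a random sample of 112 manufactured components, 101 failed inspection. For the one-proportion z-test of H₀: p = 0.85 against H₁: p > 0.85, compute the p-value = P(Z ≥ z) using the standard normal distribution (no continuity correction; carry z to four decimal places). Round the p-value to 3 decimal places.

p-value = 0.062

The sample proportion is 101/112 = 0.90179.
Null standard error: √(0.85·0.15/112) = √0.001138393 = 0.033740.
Test statistic (full precision, shown to 4 dp): z = (101/112 − 0.85)/SE₀ ≈ 1.5348.
From the standard normal, P(Z ≥ z) = 0.062.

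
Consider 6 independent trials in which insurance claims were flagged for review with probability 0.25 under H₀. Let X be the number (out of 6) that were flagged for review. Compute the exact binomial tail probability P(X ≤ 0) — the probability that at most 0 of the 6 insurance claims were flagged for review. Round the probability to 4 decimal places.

P = 0.1780

X is binomial with n = 6 and p = 0.25.
P(X ≤ 0) = C(6,0)·0.25^0·0.75^6.
= 0.177979 = 0.1780.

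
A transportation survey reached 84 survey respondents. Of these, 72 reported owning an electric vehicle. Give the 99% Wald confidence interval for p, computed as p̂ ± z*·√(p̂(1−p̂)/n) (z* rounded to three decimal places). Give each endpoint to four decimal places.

(0.7588, 0.9555)

With x = 72 successes in n = 84, p̂ = 0.85714.
SE(p̂) = √(0.85714·0.14286/84) = 0.038180.
For 99% confidence, z* = 2.576.
Margin of error: 2.576 × 0.038180 = 0.09835.
So the interval runs from 0.7588 to 0.9555.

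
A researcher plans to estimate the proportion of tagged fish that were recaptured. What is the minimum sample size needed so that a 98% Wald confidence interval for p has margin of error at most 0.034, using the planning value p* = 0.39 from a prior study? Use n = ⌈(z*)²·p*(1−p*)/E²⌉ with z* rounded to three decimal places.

z* = 2.326 at the 98% level.
p*(1−p*) = 0.2379.
Required n before rounding: 5.410276 × 0.2379 / 0.034² = 1113.412.
⌈1113.412⌉ = 1114.

n = 1114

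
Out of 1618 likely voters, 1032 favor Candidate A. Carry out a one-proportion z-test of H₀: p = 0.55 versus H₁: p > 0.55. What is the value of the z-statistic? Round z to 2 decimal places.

z = 7.10

The sample proportion is 1032/1618 = 0.63782.
Null standard error: √(0.55·0.45/1618) = √0.000152967 = 0.012368.
Test statistic: z = 0.08782/0.012368 = 7.10.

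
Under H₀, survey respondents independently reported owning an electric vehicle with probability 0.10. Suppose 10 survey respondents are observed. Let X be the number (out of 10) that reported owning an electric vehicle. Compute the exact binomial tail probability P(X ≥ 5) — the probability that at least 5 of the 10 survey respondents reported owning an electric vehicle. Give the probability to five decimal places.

X ~ Binomial(n=10, p=0.10).
P(X ≥ 5) = Σ_{j=5}^{10} C(10,j)·0.10^j·0.90^{10−j}.
= 0.001488 + 0.000138 + 0.000009 + 0.000000 + 0.000000 + 0.000000 = 0.00163.

P = 0.00163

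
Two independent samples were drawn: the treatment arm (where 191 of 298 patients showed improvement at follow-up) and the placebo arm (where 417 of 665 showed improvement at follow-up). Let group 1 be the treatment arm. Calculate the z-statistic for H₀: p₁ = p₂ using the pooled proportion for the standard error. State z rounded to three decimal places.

z = 0.412

Sample proportions: p̂₁ = 191/298 = 0.64094 and p̂₂ = 417/665 = 0.62707.
Pooled p̂ = (191+417)/(298+665) = 608/963 = 0.63136.
Pooled SE = √[0.2327445·0.00485946] ≈ 0.033631.
z = (p̂₁ − p̂₂)/SE = (0.64094 − 0.62707)/0.033631 = 0.01387/0.033631 = 0.412.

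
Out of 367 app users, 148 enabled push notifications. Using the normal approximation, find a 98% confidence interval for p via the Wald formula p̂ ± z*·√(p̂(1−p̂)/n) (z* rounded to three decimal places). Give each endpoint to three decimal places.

The sample proportion is 148/367 = 0.40327.
SE = √(p̂(1−p̂)/n) = √(0.240643/367) = 0.025607.
z* = 2.326 at the 98% level.
Margin = 2.326·0.025607 = 0.05956.
So the interval runs from 0.344 to 0.463.

(0.344, 0.463)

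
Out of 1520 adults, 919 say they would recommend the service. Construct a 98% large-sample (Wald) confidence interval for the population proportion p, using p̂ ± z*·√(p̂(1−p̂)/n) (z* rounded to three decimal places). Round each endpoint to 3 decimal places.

The sample proportion is 919/1520 = 0.60461.
SE(p̂) = √(0.60461·0.39539/1520) = 0.012541.
z* = 2.326 at the 98% level.
Margin = 2.326·0.012541 = 0.02917.
So the interval runs from 0.575 to 0.634.

(0.575, 0.634)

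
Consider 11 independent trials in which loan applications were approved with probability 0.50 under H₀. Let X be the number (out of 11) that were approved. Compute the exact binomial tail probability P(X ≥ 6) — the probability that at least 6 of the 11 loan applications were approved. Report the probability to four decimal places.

P = 0.5000

X is binomial with n = 11 and p = 0.50.
P(X ≥ 6) = Σ_{j=6}^{11} C(11,j)·0.50^j·0.50^{11−j}.
= 0.225586 + 0.161133 + 0.080566 + 0.026855 + 0.005371 + 0.000488 = 0.5000.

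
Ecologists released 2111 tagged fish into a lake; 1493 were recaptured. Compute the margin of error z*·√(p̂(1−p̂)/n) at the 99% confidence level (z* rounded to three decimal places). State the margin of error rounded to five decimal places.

With x = 1493 successes in n = 2111, p̂ = 0.70725.
Standard error of p̂: √(0.207048/2111) = √0.000098081 = 0.009904.
z* = 2.576 at the 99% level.
ME = 2.576·0.009904 = 0.02551.

ME = 0.02551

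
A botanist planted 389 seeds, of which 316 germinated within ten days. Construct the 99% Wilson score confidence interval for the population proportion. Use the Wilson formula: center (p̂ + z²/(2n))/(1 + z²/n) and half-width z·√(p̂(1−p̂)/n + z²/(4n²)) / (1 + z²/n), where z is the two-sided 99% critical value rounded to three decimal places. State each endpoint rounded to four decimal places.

(0.7563, 0.8579)

p̂ = 316/389 = 0.81234; z = 2.576, so z² = 6.635776.
Denominator 1 + z²/n = 1 + 6.635776/389 = 1.017059.
Adjusted center: (0.81234 + z²/(2n))/1.017059 = 0.80710.
Radicand: p̂(1−p̂)/n + z²/(4n²) = 0.000391887 + 0.000010963 = 0.000402850.
Half-width = z·√(radicand)/denom = 2.576·0.020071/1.017059 = 0.05084.
Interval: 0.80710 ± 0.05084 → (0.7563, 0.8579).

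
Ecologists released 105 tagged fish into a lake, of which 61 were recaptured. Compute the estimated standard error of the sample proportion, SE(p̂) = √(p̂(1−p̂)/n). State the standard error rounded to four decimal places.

With x = 61 successes in n = 105, p̂ = 0.58095.
p̂(1−p̂) = 0.58095·0.41905 = 0.243447.
Dividing by n and taking the root: √0.002318543 = 0.0482.

SE = 0.0482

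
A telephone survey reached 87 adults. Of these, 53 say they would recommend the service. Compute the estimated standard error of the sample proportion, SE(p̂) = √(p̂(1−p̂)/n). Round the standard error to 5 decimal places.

Sample proportion p̂ = 53/87 = 0.60920.
p̂(1−p̂) = 0.60920·0.39080 = 0.238075.
SE = √(0.238075/87) = √0.002736494 = 0.05231.

SE = 0.05231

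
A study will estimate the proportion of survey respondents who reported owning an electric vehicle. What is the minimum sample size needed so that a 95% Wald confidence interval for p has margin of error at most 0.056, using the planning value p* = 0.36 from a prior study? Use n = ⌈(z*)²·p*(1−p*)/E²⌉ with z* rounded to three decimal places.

n = 283

z* = 1.960 at the 95% level.
p*(1−p*) = 0.36·0.64 = 0.2304.
(z*)²·p*(1−p*)/E² = 3.841600·0.2304/0.003136 = 282.240.
Rounding up, n = 283.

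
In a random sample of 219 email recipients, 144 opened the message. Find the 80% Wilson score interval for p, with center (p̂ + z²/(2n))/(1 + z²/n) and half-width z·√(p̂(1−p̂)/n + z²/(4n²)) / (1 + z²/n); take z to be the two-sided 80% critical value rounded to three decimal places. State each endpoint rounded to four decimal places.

(0.6154, 0.6973)

Here p̂ = 144/219 = 0.65753 and z = 1.282 (z² = 1.643524).
Denominator 1 + z²/n = 1 + 1.643524/219 = 1.007505.
Center = (0.65753 + 0.003752)/1.007505 = 0.65636.
Radicand: p̂(1−p̂)/n + z²/(4n²) = 0.001028233 + 0.000008567 = 0.001036800.
Half-width = 1.282·√0.001036800/1.007505 = 0.04097.
CI: 0.65636 ± 0.04097 = (0.6154, 0.6973).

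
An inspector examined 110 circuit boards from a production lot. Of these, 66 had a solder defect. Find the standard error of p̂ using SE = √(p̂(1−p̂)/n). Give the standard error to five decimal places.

p̂ = 66/110 = 0.60000.
p̂(1−p̂) = 0.60000·0.40000 = 0.240000.
SE = √(0.240000/110) = √0.002181818 = 0.04671.

SE = 0.04671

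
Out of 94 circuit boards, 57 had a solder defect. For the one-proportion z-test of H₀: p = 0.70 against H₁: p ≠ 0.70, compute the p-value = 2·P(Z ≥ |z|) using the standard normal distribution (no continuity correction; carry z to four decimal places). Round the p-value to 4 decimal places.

With x = 57 successes in n = 94, p̂ = 0.60638.
SE₀ = √(0.70·0.30/94) = 0.047266.
z = (p̂ − p₀)/SE = (57/94 − 0.70)/0.047266 ≈ -1.9807.
From the standard normal, 2·P(Z ≥ |z|) = 0.0476.

p-value = 0.0476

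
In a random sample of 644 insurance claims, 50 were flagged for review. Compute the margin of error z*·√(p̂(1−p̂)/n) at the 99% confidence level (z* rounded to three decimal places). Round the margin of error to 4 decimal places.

ME = 0.0272

p̂ = 50/644 = 0.07764.
SE(p̂) = √(0.07764·0.92236/644) = 0.010545.
z* = 2.576 at the 99% level.
ME = 2.576·0.010545 = 0.0272.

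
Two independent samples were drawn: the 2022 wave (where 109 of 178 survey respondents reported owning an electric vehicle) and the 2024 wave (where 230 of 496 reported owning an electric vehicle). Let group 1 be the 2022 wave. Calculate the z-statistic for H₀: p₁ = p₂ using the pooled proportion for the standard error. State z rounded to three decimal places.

z = 3.403

p̂₁ = 109/178 = 0.61236, p̂₂ = 230/496 = 0.46371.
Pooling: p̂ = 339/674 = 0.50297.
Pooled SE = √[0.2499912·0.00763411] ≈ 0.043686.
z = (p̂₁ − p̂₂)/SE = (0.61236 − 0.46371)/0.043686 = 0.14865/0.043686 = 3.403.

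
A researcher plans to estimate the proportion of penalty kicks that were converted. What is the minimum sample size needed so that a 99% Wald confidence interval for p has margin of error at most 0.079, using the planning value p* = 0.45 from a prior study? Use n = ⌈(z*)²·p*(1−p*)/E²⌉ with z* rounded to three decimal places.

n = 264

For 99% confidence, z* = 2.576.
p*(1−p*) = 0.45·0.55 = 0.2475.
(z*)²·p*(1−p*)/E² = 6.635776·0.2475/0.006241 = 263.156.
⌈263.156⌉ = 264.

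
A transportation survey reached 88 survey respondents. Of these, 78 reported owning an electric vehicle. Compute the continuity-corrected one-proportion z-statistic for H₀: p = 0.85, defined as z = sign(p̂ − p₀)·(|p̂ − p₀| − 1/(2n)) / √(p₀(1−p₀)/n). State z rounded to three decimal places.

The sample proportion is 78/88 = 0.88636. p̂ − p₀ = 0.036364.
Continuity correction 1/(2n) = 1/176 = 0.005682.
Corrected numerator: |0.036364| − 0.005682 = 0.030682.
Null standard error: √(0.85·0.15/88) = √0.001448864 = 0.038064.
z = +0.030682/0.038064 = 0.806.

z = 0.806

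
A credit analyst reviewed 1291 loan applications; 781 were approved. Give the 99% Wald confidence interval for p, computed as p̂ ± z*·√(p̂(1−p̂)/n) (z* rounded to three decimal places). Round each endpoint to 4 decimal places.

Sample proportion p̂ = 781/1291 = 0.60496.
Standard error of p̂: √(0.238984/1291) = √0.000185115 = 0.013606.
For 99% confidence, z* = 2.576.
Margin of error: 2.576 × 0.013606 = 0.03505.
So the interval runs from 0.5699 to 0.6400.

(0.5699, 0.6400)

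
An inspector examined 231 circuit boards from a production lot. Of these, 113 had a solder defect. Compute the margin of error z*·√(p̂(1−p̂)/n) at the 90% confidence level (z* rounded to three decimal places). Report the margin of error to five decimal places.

With x = 113 successes in n = 231, p̂ = 0.48918.
SE(p̂) = √(0.48918·0.51082/231) = 0.032890.
For 90% confidence, z* = 1.645.
So ME = 0.05410.

ME = 0.05410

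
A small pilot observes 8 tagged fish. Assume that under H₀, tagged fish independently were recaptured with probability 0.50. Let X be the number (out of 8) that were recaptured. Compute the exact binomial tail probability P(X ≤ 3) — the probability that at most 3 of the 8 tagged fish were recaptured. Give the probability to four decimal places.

P = 0.3633

X is binomial with n = 8 and p = 0.50.
P(X ≤ 3) = C(8,0)·0.50^0·0.50^8 + C(8,1)·0.50^1·0.50^7 + C(8,2)·0.50^2·0.50^6 + C(8,3)·0.50^3·0.50^5.
= 0.003906 + 0.031250 + 0.109375 + 0.218750 = 0.3633.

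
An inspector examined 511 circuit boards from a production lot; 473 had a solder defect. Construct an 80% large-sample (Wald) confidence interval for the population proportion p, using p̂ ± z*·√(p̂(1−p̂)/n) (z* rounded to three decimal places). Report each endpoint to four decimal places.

The sample proportion is 473/511 = 0.92564.
SE = √(p̂(1−p̂)/n) = √(0.068834/511) = 0.011606.
The 80% critical value is z* = 1.282.
Margin = 1.282·0.011606 = 0.01488.
So the interval runs from 0.9108 to 0.9405.

(0.9108, 0.9405)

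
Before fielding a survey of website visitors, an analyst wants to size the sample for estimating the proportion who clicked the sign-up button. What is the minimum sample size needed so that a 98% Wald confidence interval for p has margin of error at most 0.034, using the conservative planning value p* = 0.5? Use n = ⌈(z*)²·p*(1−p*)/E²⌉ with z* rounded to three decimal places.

For 98% confidence, z* = 2.326.
p*(1−p*) = 0.2500.
(z*)²·p*(1−p*)/E² = 5.410276·0.2500/0.001156 = 1170.042.
Rounding up, n = 1171.

n = 1171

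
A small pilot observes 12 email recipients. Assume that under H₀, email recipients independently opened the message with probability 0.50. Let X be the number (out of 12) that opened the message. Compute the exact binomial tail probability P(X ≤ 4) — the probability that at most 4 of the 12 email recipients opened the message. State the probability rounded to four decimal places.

P = 0.1938

X is binomial with n = 12 and p = 0.50.
P(X ≤ 4) = Σ_{j=0}^{4} C(12,j)·0.50^j·0.50^{12−j}.
= 0.000244 + 0.002930 + 0.016113 + 0.053711 + 0.120850 = 0.1938.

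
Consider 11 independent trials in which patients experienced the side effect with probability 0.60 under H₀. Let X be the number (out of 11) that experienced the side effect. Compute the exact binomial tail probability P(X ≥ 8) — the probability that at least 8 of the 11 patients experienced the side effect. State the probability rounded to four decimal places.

X ~ Binomial(n=11, p=0.60).
P(X ≥ 8) = C(11,8)·0.60^8·0.40^3 + C(11,9)·0.60^9·0.40^2 + C(11,10)·0.60^10·0.40^1 + C(11,11)·0.60^11·0.40^0.
= 0.177367 + 0.088684 + 0.026605 + 0.003628 = 0.2963.

P = 0.2963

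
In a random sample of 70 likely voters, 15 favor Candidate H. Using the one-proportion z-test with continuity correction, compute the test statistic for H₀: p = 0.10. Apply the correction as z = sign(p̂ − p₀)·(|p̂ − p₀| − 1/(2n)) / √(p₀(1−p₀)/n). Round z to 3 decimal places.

Sample proportion p̂ = 15/70 = 0.21429. p̂ − p₀ = 0.114286.
1/(2n) = 0.007143.
Corrected numerator: |0.114286| − 0.007143 = 0.107143.
SE₀ = √(0.10·0.90/70) = 0.035857.
z = +0.107143/0.035857 = 2.988.

z = 2.988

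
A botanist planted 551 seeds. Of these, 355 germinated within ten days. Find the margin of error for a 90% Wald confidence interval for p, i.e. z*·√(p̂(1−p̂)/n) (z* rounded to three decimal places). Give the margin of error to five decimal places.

With x = 355 successes in n = 551, p̂ = 0.64428.
Standard error of p̂: √(0.229182/551) = √0.000415939 = 0.020395.
The 90% critical value is z* = 1.645.
Margin of error = z*·SE = 1.645 × 0.020395 = 0.03355.

ME = 0.03355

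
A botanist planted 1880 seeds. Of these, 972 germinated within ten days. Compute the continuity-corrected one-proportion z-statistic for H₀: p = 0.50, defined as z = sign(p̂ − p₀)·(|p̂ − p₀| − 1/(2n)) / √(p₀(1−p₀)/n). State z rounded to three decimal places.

z = 1.453

The sample proportion is 972/1880 = 0.51702. p̂ − p₀ = 0.017021.
Continuity correction 1/(2n) = 1/3760 = 0.000266.
Corrected numerator: |0.017021| − 0.000266 = 0.016755.
Under H₀, SE = √(p₀(1−p₀)/n) = √(0.50·0.50/1880) = √0.000132979 = 0.011532.
z = +0.016755/0.011532 = 1.453.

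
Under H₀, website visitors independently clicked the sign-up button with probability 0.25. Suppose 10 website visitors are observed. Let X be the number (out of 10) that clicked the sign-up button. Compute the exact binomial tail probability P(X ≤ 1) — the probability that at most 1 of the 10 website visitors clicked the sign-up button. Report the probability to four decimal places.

P = 0.2440

X is binomial with n = 10 and p = 0.25.
P(X ≤ 1) = C(10,0)·0.25^0·0.75^10 + C(10,1)·0.25^1·0.75^9.
= 0.056314 + 0.187712 = 0.2440.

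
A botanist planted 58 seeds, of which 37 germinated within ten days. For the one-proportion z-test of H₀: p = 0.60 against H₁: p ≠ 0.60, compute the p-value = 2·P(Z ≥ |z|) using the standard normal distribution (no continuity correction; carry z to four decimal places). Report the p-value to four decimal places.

p-value = 0.5554

With x = 37 successes in n = 58, p̂ = 0.63793.
Under H₀, SE = √(p₀(1−p₀)/n) = √(0.60·0.40/58) = √0.004137931 = 0.064327.
z = (p̂ − p₀)/SE = (37/58 − 0.60)/0.064327 ≈ 0.5897.
p-value = 2·P(Z ≥ |z|) with z = 0.5897 → 0.5554.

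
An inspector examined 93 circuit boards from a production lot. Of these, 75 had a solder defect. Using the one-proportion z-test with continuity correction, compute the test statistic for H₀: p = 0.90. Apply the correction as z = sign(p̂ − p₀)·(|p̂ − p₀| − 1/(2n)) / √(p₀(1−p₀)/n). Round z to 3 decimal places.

The sample proportion is 75/93 = 0.80645. p̂ − p₀ = -0.093548.
Continuity correction 1/(2n) = 1/186 = 0.005376.
Corrected numerator: |-0.093548| − 0.005376 = 0.088172.
SE₀ = √(0.90·0.10/93) = 0.031109.
z = (−)0.088172/0.031109 = -2.834.

z = -2.834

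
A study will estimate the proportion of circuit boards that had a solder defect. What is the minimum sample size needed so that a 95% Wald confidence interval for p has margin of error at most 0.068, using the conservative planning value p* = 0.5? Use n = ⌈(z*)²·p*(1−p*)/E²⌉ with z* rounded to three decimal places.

n = 208

For 95% confidence, z* = 1.960.
p*(1−p*) = 0.2500.
Required n before rounding: 3.841600 × 0.2500 / 0.068² = 207.699.
Rounding up, n = 208.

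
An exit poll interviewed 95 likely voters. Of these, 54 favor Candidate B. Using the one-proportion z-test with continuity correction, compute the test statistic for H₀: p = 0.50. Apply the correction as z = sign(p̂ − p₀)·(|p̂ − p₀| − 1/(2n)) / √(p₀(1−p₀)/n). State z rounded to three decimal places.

z = 1.231

With x = 54 successes in n = 95, p̂ = 0.56842. p̂ − p₀ = 0.068421.
Continuity correction 1/(2n) = 1/190 = 0.005263.
Corrected numerator: |0.068421| − 0.005263 = 0.063158.
SE₀ = √(0.50·0.50/95) = 0.051299.
z = (+)0.063158/0.051299 = 1.231.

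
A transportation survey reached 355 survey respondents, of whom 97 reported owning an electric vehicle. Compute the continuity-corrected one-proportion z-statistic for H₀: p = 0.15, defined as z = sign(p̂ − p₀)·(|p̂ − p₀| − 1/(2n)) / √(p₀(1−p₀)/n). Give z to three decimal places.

The sample proportion is 97/355 = 0.27324. p̂ − p₀ = 0.123239.
Continuity correction 1/(2n) = 1/710 = 0.001408.
Corrected numerator: |0.123239| − 0.001408 = 0.121831.
Under H₀, SE = √(p₀(1−p₀)/n) = √(0.15·0.85/355) = √0.000359155 = 0.018951.
z = (+)0.121831/0.018951 = 6.429.

z = 6.429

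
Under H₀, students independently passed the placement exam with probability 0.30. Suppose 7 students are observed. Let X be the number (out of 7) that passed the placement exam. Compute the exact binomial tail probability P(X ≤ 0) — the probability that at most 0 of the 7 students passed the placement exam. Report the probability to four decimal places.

P = 0.0824

X is binomial with n = 7 and p = 0.30.
P(X ≤ 0) = C(7,0)·0.30^0·0.70^7.
= 0.082354 = 0.0824.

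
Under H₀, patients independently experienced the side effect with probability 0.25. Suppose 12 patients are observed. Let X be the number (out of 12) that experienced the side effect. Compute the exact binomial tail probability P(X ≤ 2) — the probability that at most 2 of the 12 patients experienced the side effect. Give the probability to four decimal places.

P = 0.3907

X ~ Binomial(n=12, p=0.25).
P(X ≤ 2) = C(12,0)·0.25^0·0.75^12 + C(12,1)·0.25^1·0.75^11 + C(12,2)·0.25^2·0.75^10.
= 0.031676 + 0.126705 + 0.232293 = 0.3907.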